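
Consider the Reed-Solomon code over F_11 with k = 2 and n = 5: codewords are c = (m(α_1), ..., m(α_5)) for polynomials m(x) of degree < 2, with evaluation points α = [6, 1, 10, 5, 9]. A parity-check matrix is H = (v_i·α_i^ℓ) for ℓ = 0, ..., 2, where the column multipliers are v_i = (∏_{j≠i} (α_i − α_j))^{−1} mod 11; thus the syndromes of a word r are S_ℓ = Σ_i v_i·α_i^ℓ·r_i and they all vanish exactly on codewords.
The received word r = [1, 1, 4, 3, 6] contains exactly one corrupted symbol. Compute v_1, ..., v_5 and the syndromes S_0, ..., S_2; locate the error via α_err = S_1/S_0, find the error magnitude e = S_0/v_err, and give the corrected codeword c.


S = (10, 10, 10), error at position 2, error magnitude e = 1, c = [1, 0, 4, 3, 6].

Step 1: column multipliers v_i = (∏_{j≠i}(α_i − α_j))^{−1} mod 11.
  i = 1 (α = 6): (6−1)(6−10)(6−5)(6−9) = 5·(−4)·1·(−3) = 60 ≡ 5, so v_1 = 5^{−1} = 9 (mod 11).
  i = 2 (α = 1): (1−6)(1−10)(1−5)(1−9) = (−5)·(−9)·(−4)·(−8) = 1440 ≡ 10, so v_2 = 10^{−1} = 10 (mod 11).
  i = 3 (α = 10): (10−6)(10−1)(10−5)(10−9) = 4·9·5·1 = 180 ≡ 4, so v_3 = 4^{−1} = 3 (mod 11).
  i = 4 (α = 5): (5−6)(5−1)(5−10)(5−9) = (−1)·4·(−5)·(−4) = −80 ≡ 8, so v_4 = 8^{−1} = 7 (mod 11).
  i = 5 (α = 9): (9−6)(9−1)(9−10)(9−5) = 3·8·(−1)·4 = −96 ≡ 3, so v_5 = 3^{−1} = 4 (mod 11).
  v = [9, 10, 3, 7, 4].
Step 2: syndromes of r = [1, 1, 4, 3, 6] (all sums mod 11).
  S_0 = Σ v_i r_i = 9·1 + 10·1 + 3·4 + 7·3 + 4·6 = 76 ≡ 10.
  S_1 = Σ v_i α_i r_i = 9·6·1 + 10·1·1 + 3·10·4 + 7·5·3 + 4·9·6 = 505 ≡ 10.
  α_i^2 mod 11 = [3, 1, 1, 3, 4].
  S_2 = Σ v_i α_i^2 r_i = 9·3·1 + 10·1·1 + 3·1·4 + 7·3·3 + 4·4·6 = 208 ≡ 10.
  S = (10, 10, 10) ≠ 0, so r is not a codeword (an error is present).
Step 3: locate the error. For a single error e at position i, S_ℓ = v_i·e·α_i^ℓ, so α_err = S_1/S_0.
  S_0^{−1} = 10^{−1} = 10 (mod 11), so α_err = 10·10 = 100 ≡ 1 = α_2. Error position i = 2.
  Consistency check: S_2/S_1 = 10·10 = 100 ≡ 1 = α_err ✓ (single-error assumption holds).
Step 4: error magnitude e = S_0/v_2 = S_0·∏_{j≠2}(α_2 − α_j) = 10·10 = 100 ≡ 1 (mod 11).
Step 5: correct position 2: c_2 = r_2 − e = 1 − 1 ≡ 0 (mod 11). Hence c = [1, 0, 4, 3, 6].
  Check: interpolating c through the α_i gives m(x) = 2 + 9·x (degree < 2) with m(α_i) = c_i for every i, so c is indeed a codeword.


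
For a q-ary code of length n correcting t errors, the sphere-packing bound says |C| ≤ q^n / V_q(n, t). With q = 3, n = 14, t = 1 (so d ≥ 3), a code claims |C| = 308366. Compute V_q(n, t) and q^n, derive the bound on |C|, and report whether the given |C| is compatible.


V_q(n, t) = 29, q^n = 4782969, Hamming bound = 164929, |C| = 308366 > bound (violated).

Step 1: Compute V_q(n, t) = Σ_{j=0}^1 C(n, j) (q−1)^j.
  j = 0: C(14,0)·(2)^0 = 1·1 = 1.
  j = 1: C(14,1)·(2)^1 = 14·2 = 28.
  V_q(n, t) = 1 + 28 = 29.
Step 2: q^n = 3^14 = 4782969.
Step 3: Hamming bound ⌊q^n / V_q(n,t)⌋ = ⌊4782969/29⌋ = 164929.
Step 4: Compare |C| = 308366 to 164929: violated.
The claimed |C| lies above the Hamming bound, so no 3-ary code of length 14 with d ≥ 3 can have 308366 codewords.


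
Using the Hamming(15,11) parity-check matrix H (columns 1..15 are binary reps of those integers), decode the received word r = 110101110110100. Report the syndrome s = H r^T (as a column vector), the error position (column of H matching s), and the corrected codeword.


s = (0, 0, 1, 0)^T, error position = 2, corrected codeword c = 100101110110100

Compute s = H r^T mod 2 one row at a time:
  s_1 = 1 + 0 + 1 + 1 + 0 + 1 + 0 + 0 = 4 ≡ 0 (mod 2).
  s_2 = 1 + 0 + 1 + 1 + 0 + 1 + 0 + 0 = 4 ≡ 0 (mod 2).
  s_3 = 1 + 0 + 1 + 1 + 1 + 1 + 0 + 0 = 5 ≡ 1 (mod 2).
  s_4 = 1 + 0 + 0 + 1 + 0 + 1 + 1 + 0 = 4 ≡ 0 (mod 2).
s = (0, 0, 1, 0)^T — this equals column 2 of H (binary 0010), so error is at position 2.
Correct: flip bit 2 of r = 110101110110100 to get c = 100101110110100.


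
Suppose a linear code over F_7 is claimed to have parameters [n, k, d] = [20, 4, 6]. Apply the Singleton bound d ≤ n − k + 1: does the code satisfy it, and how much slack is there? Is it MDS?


Singleton RHS = n − k + 1 = 17, slack = 11, bound satisfied, not MDS.

Singleton bound: d ≤ n − k + 1.
Here n = 20, k = 4, so n − k + 1 = 17.
Given d = 6, check d ≤ 17: YES.
Slack = (n − k + 1) − d = 11.
The code is NOT MDS (slack = 11 > 0).
Description: the claimed parameters are [20, 4, 6]_7; such a code would be non-MDS.


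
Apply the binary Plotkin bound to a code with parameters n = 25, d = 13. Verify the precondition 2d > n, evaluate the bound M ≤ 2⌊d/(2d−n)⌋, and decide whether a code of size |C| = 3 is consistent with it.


Plotkin bound M ≤ 26; given |C| = 3 ≤ bound (satisfied).

Check applicability: 2d = 26, n = 25.
2d − n = 1 > 0, so Plotkin applies.
Compute d/(2d−n) = 13/1 ≈ 13.0000.
⌊d/(2d−n)⌋ = 13.
Plotkin bound: M ≤ 2·13 = 26.
Given |C| = 3, check: satisfied.
This |C| is below the Plotkin bound.


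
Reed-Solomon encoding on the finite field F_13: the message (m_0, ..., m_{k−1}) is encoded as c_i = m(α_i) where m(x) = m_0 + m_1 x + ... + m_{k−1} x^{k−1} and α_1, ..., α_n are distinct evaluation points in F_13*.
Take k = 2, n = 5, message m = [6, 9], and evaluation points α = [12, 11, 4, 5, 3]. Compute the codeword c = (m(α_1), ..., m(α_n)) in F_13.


c = [10, 1, 3, 12, 7]

Message polynomial: m(x) = 6 + 9·x (mod 13).
For each evaluation point α_i, compute m(α_i) mod 13:
  α_1 = 12: Horner steps 9 → 10, so m(12) = 10.
  α_2 = 11: Horner steps 9 → 1, so m(11) = 1.
  α_3 = 4: Horner steps 9 → 3, so m(4) = 3.
  α_4 = 5: Horner steps 9 → 12, so m(5) = 12.
  α_5 = 3: Horner steps 9 → 7, so m(3) = 7.
Codeword c = [10, 1, 3, 12, 7] ∈ F_13^5.


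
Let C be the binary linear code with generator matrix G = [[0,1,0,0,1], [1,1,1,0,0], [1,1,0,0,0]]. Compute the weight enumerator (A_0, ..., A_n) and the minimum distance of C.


Weight distribution: A_0 = 1, A_1 = 1, A_2 = 3, A_3 = 3. Minimum distance d = 1.

Enumerate all 2^3 = 8 messages m ∈ F_2^3.
For each, compute codeword c = mG in F_2^5, then tally its weight.
  m = 000 → c = 00000, weight = 0.
  m = 100 → c = 01001, weight = 2.
  m = 010 → c = 11100, weight = 3.
  m = 110 → c = 10101, weight = 3.
  m = 001 → c = 11000, weight = 2.
  m = 101 → c = 10001, weight = 2.
  m = 011 → c = 00100, weight = 1.
  m = 111 → c = 01101, weight = 3.
Tally weights:
  weight 0: 1 codewords.
  weight 1: 1 codewords.
  weight 2: 3 codewords.
  weight 3: 3 codewords.
Minimum distance d = smallest w > 0 with A_w > 0 = 1.
Sanity: Σ A_w = 8 = 2^3 = 8 ✓.


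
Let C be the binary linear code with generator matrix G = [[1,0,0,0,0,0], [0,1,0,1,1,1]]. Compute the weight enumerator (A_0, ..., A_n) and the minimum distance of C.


Weight distribution: A_0 = 1, A_1 = 1, A_4 = 1, A_5 = 1. Minimum distance d = 1.

Enumerate all 2^2 = 4 messages m ∈ F_2^2.
For each, compute codeword c = mG in F_2^6, then tally its weight.
  m = 00 → c = 000000, weight = 0.
  m = 10 → c = 100000, weight = 1.
  m = 01 → c = 010111, weight = 4.
  m = 11 → c = 110111, weight = 5.
Tally weights:
  weight 0: 1 codewords.
  weight 1: 1 codewords.
  weight 4: 1 codewords.
  weight 5: 1 codewords.
Minimum distance d = smallest w > 0 with A_w > 0 = 1.
Sanity: Σ A_w = 4 = 2^2 = 4 ✓.


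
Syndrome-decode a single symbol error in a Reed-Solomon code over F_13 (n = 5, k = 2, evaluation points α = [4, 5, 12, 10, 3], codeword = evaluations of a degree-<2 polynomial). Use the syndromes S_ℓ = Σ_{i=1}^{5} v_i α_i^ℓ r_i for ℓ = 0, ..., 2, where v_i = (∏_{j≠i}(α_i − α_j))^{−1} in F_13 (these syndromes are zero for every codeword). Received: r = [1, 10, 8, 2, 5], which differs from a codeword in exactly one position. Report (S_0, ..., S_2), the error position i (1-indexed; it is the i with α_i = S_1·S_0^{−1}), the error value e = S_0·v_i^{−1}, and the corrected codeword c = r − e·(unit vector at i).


S = (10, 9, 12), error at position 4, error magnitude e = 12, c = [1, 10, 8, 3, 5].

Step 1: column multipliers v_i = (∏_{j≠i}(α_i − α_j))^{−1} mod 13.
  i = 1 (α = 4): (4−5)(4−12)(4−10)(4−3) = (−1)·(−8)·(−6)·1 = −48 ≡ 4, so v_1 = 4^{−1} = 10 (mod 13).
  i = 2 (α = 5): (5−4)(5−12)(5−10)(5−3) = 1·(−7)·(−5)·2 = 70 ≡ 5, so v_2 = 5^{−1} = 8 (mod 13).
  i = 3 (α = 12): (12−4)(12−5)(12−10)(12−3) = 8·7·2·9 = 1008 ≡ 7, so v_3 = 7^{−1} = 2 (mod 13).
  i = 4 (α = 10): (10−4)(10−5)(10−12)(10−3) = 6·5·(−2)·7 = −420 ≡ 9, so v_4 = 9^{−1} = 3 (mod 13).
  i = 5 (α = 3): (3−4)(3−5)(3−12)(3−10) = (−1)·(−2)·(−9)·(−7) = 126 ≡ 9, so v_5 = 9^{−1} = 3 (mod 13).
  v = [10, 8, 2, 3, 3].
Step 2: syndromes of r = [1, 10, 8, 2, 5] (all sums mod 13).
  S_0 = Σ v_i r_i = 10·1 + 8·10 + 2·8 + 3·2 + 3·5 = 127 ≡ 10.
  S_1 = Σ v_i α_i r_i = 10·4·1 + 8·5·10 + 2·12·8 + 3·10·2 + 3·3·5 = 737 ≡ 9.
  α_i^2 mod 13 = [3, 12, 1, 9, 9].
  S_2 = Σ v_i α_i^2 r_i = 10·3·1 + 8·12·10 + 2·1·8 + 3·9·2 + 3·9·5 = 1195 ≡ 12.
  S = (10, 9, 12) ≠ 0, so r is not a codeword (an error is present).
Step 3: locate the error. For a single error e at position i, S_ℓ = v_i·e·α_i^ℓ, so α_err = S_1/S_0.
  S_0^{−1} = 10^{−1} = 4 (mod 13), so α_err = 9·4 = 36 ≡ 10 = α_4. Error position i = 4.
  Consistency check: S_2/S_1 = 12·3 = 36 ≡ 10 = α_err ✓ (single-error assumption holds).
Step 4: error magnitude e = S_0/v_4 = S_0·∏_{j≠4}(α_4 − α_j) = 10·9 = 90 ≡ 12 (mod 13).
Step 5: correct position 4: c_4 = r_4 − e = 2 − 12 ≡ 3 (mod 13). Hence c = [1, 10, 8, 3, 5].
  Check: interpolating c through the α_i gives m(x) = 4 + 9·x (degree < 2) with m(α_i) = c_i for every i, so c is indeed a codeword.


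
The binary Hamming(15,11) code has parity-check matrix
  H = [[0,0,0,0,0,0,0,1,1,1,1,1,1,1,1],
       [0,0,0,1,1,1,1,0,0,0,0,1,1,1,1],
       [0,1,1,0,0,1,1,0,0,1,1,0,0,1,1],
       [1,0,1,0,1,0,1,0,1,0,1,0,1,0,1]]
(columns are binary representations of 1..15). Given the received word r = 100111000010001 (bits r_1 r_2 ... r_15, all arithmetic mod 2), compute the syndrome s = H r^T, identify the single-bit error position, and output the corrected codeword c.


s = (0, 0, 1, 0)^T, error position = 2, corrected codeword c = 110111000010001

Compute s = H r^T mod 2 one row at a time:
  s_1 = 0 + 0 + 0 + 1 + 0 + 0 + 0 + 1 = 2 ≡ 0 (mod 2).
  s_2 = 1 + 1 + 1 + 0 + 0 + 0 + 0 + 1 = 4 ≡ 0 (mod 2).
  s_3 = 0 + 0 + 1 + 0 + 0 + 1 + 0 + 1 = 3 ≡ 1 (mod 2).
  s_4 = 1 + 0 + 1 + 0 + 0 + 1 + 0 + 1 = 4 ≡ 0 (mod 2).
s = (0, 0, 1, 0)^T — this equals column 2 of H (binary 0010), so error is at position 2.
Correct: flip bit 2 of r = 100111000010001 to get c = 110111000010001.


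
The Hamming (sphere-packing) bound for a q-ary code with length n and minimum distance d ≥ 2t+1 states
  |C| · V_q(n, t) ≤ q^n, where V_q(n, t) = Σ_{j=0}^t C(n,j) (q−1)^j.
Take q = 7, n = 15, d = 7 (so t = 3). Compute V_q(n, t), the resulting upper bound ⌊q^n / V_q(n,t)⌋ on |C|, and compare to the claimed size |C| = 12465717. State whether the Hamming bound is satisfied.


V_q(n, t) = 102151, q^n = 4747561509943, Hamming bound = 46475918, |C| = 12465717 ≤ bound (satisfied).

Step 1: Compute V_q(n, t) = Σ_{j=0}^3 C(n, j) (q−1)^j.
  j = 0: C(15,0)·(6)^0 = 1·1 = 1.
  j = 1: C(15,1)·(6)^1 = 15·6 = 90.
  j = 2: C(15,2)·(6)^2 = 105·36 = 3780.
  j = 3: C(15,3)·(6)^3 = 455·216 = 98280.
  V_q(n, t) = 1 + 90 + 3780 + 98280 = 102151.
Step 2: q^n = 7^15 = 4747561509943.
Step 3: Hamming bound ⌊q^n / V_q(n,t)⌋ = ⌊4747561509943/102151⌋ = 46475918.
Step 4: Compare |C| = 12465717 to 46475918: satisfied.
The claimed |C| lies below the Hamming bound.


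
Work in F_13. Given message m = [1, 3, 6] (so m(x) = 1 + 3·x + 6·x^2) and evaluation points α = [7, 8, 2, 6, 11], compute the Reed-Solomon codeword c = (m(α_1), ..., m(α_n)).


c = [4, 6, 5, 1, 6]

Message polynomial: m(x) = 1 + 3·x + 6·x^2 (mod 13).
For each evaluation point α_i, compute m(α_i) mod 13:
  α_1 = 7: Horner steps 6 → 6 → 4, so m(7) = 4.
  α_2 = 8: Horner steps 6 → 12 → 6, so m(8) = 6.
  α_3 = 2: Horner steps 6 → 2 → 5, so m(2) = 5.
  α_4 = 6: Horner steps 6 → 0 → 1, so m(6) = 1.
  α_5 = 11: Horner steps 6 → 4 → 6, so m(11) = 6.
Codeword c = [4, 6, 5, 1, 6] ∈ F_13^5.


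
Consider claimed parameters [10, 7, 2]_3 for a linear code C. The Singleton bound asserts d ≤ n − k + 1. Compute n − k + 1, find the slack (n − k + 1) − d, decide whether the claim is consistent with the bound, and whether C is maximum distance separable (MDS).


Singleton RHS = n − k + 1 = 4, slack = 2, bound satisfied, not MDS.

Singleton bound: d ≤ n − k + 1.
Here n = 10, k = 7, so n − k + 1 = 4.
Given d = 2, check d ≤ 4: YES.
Slack = (n − k + 1) − d = 2.
The code is NOT MDS (slack = 2 > 0).
Description: the claimed parameters are [10, 7, 2]_3; such a code would be non-MDS.


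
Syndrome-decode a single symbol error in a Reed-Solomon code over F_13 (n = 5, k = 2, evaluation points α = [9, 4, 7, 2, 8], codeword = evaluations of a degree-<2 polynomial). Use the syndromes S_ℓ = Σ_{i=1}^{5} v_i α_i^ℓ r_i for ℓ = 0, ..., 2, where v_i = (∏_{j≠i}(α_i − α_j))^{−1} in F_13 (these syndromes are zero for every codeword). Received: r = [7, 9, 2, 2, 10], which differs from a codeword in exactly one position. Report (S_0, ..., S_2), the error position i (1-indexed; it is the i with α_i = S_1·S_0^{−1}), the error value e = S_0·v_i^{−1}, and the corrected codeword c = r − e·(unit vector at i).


S = (7, 10, 5), error at position 3, error magnitude e = 2, c = [7, 9, 0, 2, 10].

Step 1: column multipliers v_i = (∏_{j≠i}(α_i − α_j))^{−1} mod 13.
  i = 1 (α = 9): (9−4)(9−7)(9−2)(9−8) = 5·2·7·1 = 70 ≡ 5, so v_1 = 5^{−1} = 8 (mod 13).
  i = 2 (α = 4): (4−9)(4−7)(4−2)(4−8) = (−5)·(−3)·2·(−4) = −120 ≡ 10, so v_2 = 10^{−1} = 4 (mod 13).
  i = 3 (α = 7): (7−9)(7−4)(7−2)(7−8) = (−2)·3·5·(−1) = 30 ≡ 4, so v_3 = 4^{−1} = 10 (mod 13).
  i = 4 (α = 2): (2−9)(2−4)(2−7)(2−8) = (−7)·(−2)·(−5)·(−6) = 420 ≡ 4, so v_4 = 4^{−1} = 10 (mod 13).
  i = 5 (α = 8): (8−9)(8−4)(8−7)(8−2) = (−1)·4·1·6 = −24 ≡ 2, so v_5 = 2^{−1} = 7 (mod 13).
  v = [8, 4, 10, 10, 7].
Step 2: syndromes of r = [7, 9, 2, 2, 10] (all sums mod 13).
  S_0 = Σ v_i r_i = 8·7 + 4·9 + 10·2 + 10·2 + 7·10 = 202 ≡ 7.
  S_1 = Σ v_i α_i r_i = 8·9·7 + 4·4·9 + 10·7·2 + 10·2·2 + 7·8·10 = 1388 ≡ 10.
  α_i^2 mod 13 = [3, 3, 10, 4, 12].
  S_2 = Σ v_i α_i^2 r_i = 8·3·7 + 4·3·9 + 10·10·2 + 10·4·2 + 7·12·10 = 1396 ≡ 5.
  S = (7, 10, 5) ≠ 0, so r is not a codeword (an error is present).
Step 3: locate the error. For a single error e at position i, S_ℓ = v_i·e·α_i^ℓ, so α_err = S_1/S_0.
  S_0^{−1} = 7^{−1} = 2 (mod 13), so α_err = 10·2 = 20 ≡ 7 = α_3. Error position i = 3.
  Consistency check: S_2/S_1 = 5·4 = 20 ≡ 7 = α_err ✓ (single-error assumption holds).
Step 4: error magnitude e = S_0/v_3 = S_0·∏_{j≠3}(α_3 − α_j) = 7·4 = 28 ≡ 2 (mod 13).
Step 5: correct position 3: c_3 = r_3 − e = 2 − 2 ≡ 0 (mod 13). Hence c = [7, 9, 0, 2, 10].
  Check: interpolating c through the α_i gives m(x) = 8 + 10·x (degree < 2) with m(α_i) = c_i for every i, so c is indeed a codeword.


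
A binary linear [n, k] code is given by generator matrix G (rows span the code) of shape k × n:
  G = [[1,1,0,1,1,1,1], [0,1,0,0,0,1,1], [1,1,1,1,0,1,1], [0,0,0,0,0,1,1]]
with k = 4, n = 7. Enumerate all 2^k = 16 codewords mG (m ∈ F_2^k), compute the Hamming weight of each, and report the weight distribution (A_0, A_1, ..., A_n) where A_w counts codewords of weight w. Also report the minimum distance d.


Weight distribution: A_0 = 1, A_1 = 1, A_2 = 2, A_3 = 4, A_4 = 3, A_5 = 3, A_6 = 2. Minimum distance d = 1.

Enumerate all 2^4 = 16 messages m ∈ F_2^4.
For each, compute codeword c = mG in F_2^7, then tally its weight.
  m = 0000 → c = 0000000, weight = 0.
  m = 1000 → c = 1101111, weight = 6.
  m = 0100 → c = 0100011, weight = 3.
  m = 1100 → c = 1001100, weight = 3.
  m = 0010 → c = 1111011, weight = 6.
  m = 1010 → c = 0010100, weight = 2.
  m = 0110 → c = 1011000, weight = 3.
  m = 1110 → c = 0110111, weight = 5.
  m = 0001 → c = 0000011, weight = 2.
  m = 1001 → c = 1101100, weight = 4.
  m = 0101 → c = 0100000, weight = 1.
  m = 1101 → c = 1001111, weight = 5.
  m = 0011 → c = 1111000, weight = 4.
  m = 1011 → c = 0010111, weight = 4.
  m = 0111 → c = 1011011, weight = 5.
  m = 1111 → c = 0110100, weight = 3.
Tally weights:
  weight 0: 1 codewords.
  weight 1: 1 codewords.
  weight 2: 2 codewords.
  weight 3: 4 codewords.
  weight 4: 3 codewords.
  weight 5: 3 codewords.
  weight 6: 2 codewords.
Minimum distance d = smallest w > 0 with A_w > 0 = 1.
Sanity: Σ A_w = 16 = 2^4 = 16 ✓.


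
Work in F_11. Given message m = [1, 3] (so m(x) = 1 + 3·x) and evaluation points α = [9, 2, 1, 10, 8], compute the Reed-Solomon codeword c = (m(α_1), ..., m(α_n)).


c = [6, 7, 4, 9, 3]

Message polynomial: m(x) = 1 + 3·x (mod 11).
For each evaluation point α_i, compute m(α_i) mod 11:
  α_1 = 9: Horner steps 3 → 6, so m(9) = 6.
  α_2 = 2: Horner steps 3 → 7, so m(2) = 7.
  α_3 = 1: Horner steps 3 → 4, so m(1) = 4.
  α_4 = 10: Horner steps 3 → 9, so m(10) = 9.
  α_5 = 8: Horner steps 3 → 3, so m(8) = 3.
Codeword c = [6, 7, 4, 9, 3] ∈ F_11^5.


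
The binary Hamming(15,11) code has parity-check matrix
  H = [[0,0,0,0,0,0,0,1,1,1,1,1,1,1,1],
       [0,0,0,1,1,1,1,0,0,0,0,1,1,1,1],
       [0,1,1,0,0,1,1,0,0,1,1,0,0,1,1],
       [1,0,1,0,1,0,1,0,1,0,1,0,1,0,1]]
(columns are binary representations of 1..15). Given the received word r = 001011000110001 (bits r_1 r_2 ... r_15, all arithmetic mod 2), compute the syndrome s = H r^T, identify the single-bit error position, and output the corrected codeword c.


s = (1, 1, 1, 0)^T, error position = 14, corrected codeword c = 001011000110011

Compute s = H r^T mod 2 one row at a time:
  s_1 = 0 + 0 + 1 + 1 + 0 + 0 + 0 + 1 = 3 ≡ 1 (mod 2).
  s_2 = 0 + 1 + 1 + 0 + 0 + 0 + 0 + 1 = 3 ≡ 1 (mod 2).
  s_3 = 0 + 1 + 1 + 0 + 1 + 1 + 0 + 1 = 5 ≡ 1 (mod 2).
  s_4 = 0 + 1 + 1 + 0 + 0 + 1 + 0 + 1 = 4 ≡ 0 (mod 2).
s = (1, 1, 1, 0)^T — this equals column 14 of H (binary 1110), so error is at position 14.
Correct: flip bit 14 of r = 001011000110001 to get c = 001011000110011.


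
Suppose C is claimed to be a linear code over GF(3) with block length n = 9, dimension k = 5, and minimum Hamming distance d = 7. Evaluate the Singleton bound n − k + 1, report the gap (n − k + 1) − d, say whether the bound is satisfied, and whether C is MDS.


Singleton RHS = n − k + 1 = 5, slack = -2, bound violated (no such code; not MDS).

Singleton bound: d ≤ n − k + 1.
Here n = 9, k = 5, so n − k + 1 = 5.
Given d = 7, check d ≤ 5: NO.
Slack = (n − k + 1) − d = -2.
The slack is negative: d = 7 exceeds n − k + 1 = 5 by 2, so the Singleton bound is violated and no linear [9, 5, 7]_3 code can exist. In particular it is not MDS (MDS requires d = n − k + 1 exactly).
Description: the claimed parameters are [9, 5, 7]_3; such a code would be impossible (violates the Singleton bound).


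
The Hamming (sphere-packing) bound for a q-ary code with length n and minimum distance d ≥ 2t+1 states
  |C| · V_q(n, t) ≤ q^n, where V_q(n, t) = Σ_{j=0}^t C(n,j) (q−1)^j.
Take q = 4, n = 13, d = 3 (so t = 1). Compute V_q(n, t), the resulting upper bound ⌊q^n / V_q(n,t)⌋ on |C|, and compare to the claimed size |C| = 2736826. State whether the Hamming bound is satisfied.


V_q(n, t) = 40, q^n = 67108864, Hamming bound = 1677721, |C| = 2736826 > bound (violated).

Step 1: Compute V_q(n, t) = Σ_{j=0}^1 C(n, j) (q−1)^j.
  j = 0: C(13,0)·(3)^0 = 1·1 = 1.
  j = 1: C(13,1)·(3)^1 = 13·3 = 39.
  V_q(n, t) = 1 + 39 = 40.
Step 2: q^n = 4^13 = 67108864.
Step 3: Hamming bound ⌊q^n / V_q(n,t)⌋ = ⌊67108864/40⌋ = 1677721.
Step 4: Compare |C| = 2736826 to 1677721: violated.
The claimed |C| lies above the Hamming bound, so no 4-ary code of length 13 with d ≥ 3 can have 2736826 codewords.


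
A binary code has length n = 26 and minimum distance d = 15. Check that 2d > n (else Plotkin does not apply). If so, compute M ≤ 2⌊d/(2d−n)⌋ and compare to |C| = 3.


Plotkin bound M ≤ 6; given |C| = 3 ≤ bound (satisfied).

Check applicability: 2d = 30, n = 26.
2d − n = 4 > 0, so Plotkin applies.
Compute d/(2d−n) = 15/4 ≈ 3.7500.
⌊d/(2d−n)⌋ = 3.
Plotkin bound: M ≤ 2·3 = 6.
Given |C| = 3, check: satisfied.
This |C| is below the Plotkin bound.


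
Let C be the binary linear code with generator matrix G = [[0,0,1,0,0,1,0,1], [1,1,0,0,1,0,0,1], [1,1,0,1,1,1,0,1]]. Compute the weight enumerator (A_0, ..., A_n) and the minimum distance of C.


Weight distribution: A_0 = 1, A_2 = 1, A_3 = 2, A_4 = 1, A_5 = 2, A_6 = 1. Minimum distance d = 2.

Enumerate all 2^3 = 8 messages m ∈ F_2^3.
For each, compute codeword c = mG in F_2^8, then tally its weight.
  m = 000 → c = 00000000, weight = 0.
  m = 100 → c = 00100101, weight = 3.
  m = 010 → c = 11001001, weight = 4.
  m = 110 → c = 11101100, weight = 5.
  m = 001 → c = 11011101, weight = 6.
  m = 101 → c = 11111000, weight = 5.
  m = 011 → c = 00010100, weight = 2.
  m = 111 → c = 00110001, weight = 3.
Tally weights:
  weight 0: 1 codewords.
  weight 2: 1 codewords.
  weight 3: 2 codewords.
  weight 4: 1 codewords.
  weight 5: 2 codewords.
  weight 6: 1 codewords.
Minimum distance d = smallest w > 0 with A_w > 0 = 2.
Sanity: Σ A_w = 8 = 2^3 = 8 ✓.


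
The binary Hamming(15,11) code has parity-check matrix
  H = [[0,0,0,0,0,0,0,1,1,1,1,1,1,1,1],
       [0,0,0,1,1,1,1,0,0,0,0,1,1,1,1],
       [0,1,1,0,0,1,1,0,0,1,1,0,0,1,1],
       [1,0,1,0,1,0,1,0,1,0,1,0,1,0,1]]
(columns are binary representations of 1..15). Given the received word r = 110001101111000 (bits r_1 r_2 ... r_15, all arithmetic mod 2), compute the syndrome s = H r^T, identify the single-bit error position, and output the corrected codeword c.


s = (0, 1, 1, 0)^T, error position = 6, corrected codeword c = 110000101111000

Compute s = H r^T mod 2 one row at a time:
  s_1 = 0 + 1 + 1 + 1 + 1 + 0 + 0 + 0 = 4 ≡ 0 (mod 2).
  s_2 = 0 + 0 + 1 + 1 + 1 + 0 + 0 + 0 = 3 ≡ 1 (mod 2).
  s_3 = 1 + 0 + 1 + 1 + 1 + 1 + 0 + 0 = 5 ≡ 1 (mod 2).
  s_4 = 1 + 0 + 0 + 1 + 1 + 1 + 0 + 0 = 4 ≡ 0 (mod 2).
s = (0, 1, 1, 0)^T — this equals column 6 of H (binary 0110), so error is at position 6.
Correct: flip bit 6 of r = 110001101111000 to get c = 110000101111000.


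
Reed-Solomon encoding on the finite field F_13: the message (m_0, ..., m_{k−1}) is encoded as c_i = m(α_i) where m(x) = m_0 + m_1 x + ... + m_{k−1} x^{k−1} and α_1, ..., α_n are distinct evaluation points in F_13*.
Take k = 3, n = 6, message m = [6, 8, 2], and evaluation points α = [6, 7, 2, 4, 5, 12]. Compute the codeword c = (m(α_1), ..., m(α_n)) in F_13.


c = [9, 4, 4, 5, 5, 0]

Message polynomial: m(x) = 6 + 8·x + 2·x^2 (mod 13).
For each evaluation point α_i, compute m(α_i) mod 13:
  α_1 = 6: Horner steps 2 → 7 → 9, so m(6) = 9.
  α_2 = 7: Horner steps 2 → 9 → 4, so m(7) = 4.
  α_3 = 2: Horner steps 2 → 12 → 4, so m(2) = 4.
  α_4 = 4: Horner steps 2 → 3 → 5, so m(4) = 5.
  α_5 = 5: Horner steps 2 → 5 → 5, so m(5) = 5.
  α_6 = 12: Horner steps 2 → 6 → 0, so m(12) = 0.
Codeword c = [9, 4, 4, 5, 5, 0] ∈ F_13^6.


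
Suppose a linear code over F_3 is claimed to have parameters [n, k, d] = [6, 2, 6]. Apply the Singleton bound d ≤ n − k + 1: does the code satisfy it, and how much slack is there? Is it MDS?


Singleton RHS = n − k + 1 = 5, slack = -1, bound violated (no such code; not MDS).

Singleton bound: d ≤ n − k + 1.
Here n = 6, k = 2, so n − k + 1 = 5.
Given d = 6, check d ≤ 5: NO.
Slack = (n − k + 1) − d = -1.
The slack is negative: d = 6 exceeds n − k + 1 = 5 by 1, so the Singleton bound is violated and no linear [6, 2, 6]_3 code can exist. In particular it is not MDS (MDS requires d = n − k + 1 exactly).
Description: the claimed parameters are [6, 2, 6]_3; such a code would be impossible (violates the Singleton bound).


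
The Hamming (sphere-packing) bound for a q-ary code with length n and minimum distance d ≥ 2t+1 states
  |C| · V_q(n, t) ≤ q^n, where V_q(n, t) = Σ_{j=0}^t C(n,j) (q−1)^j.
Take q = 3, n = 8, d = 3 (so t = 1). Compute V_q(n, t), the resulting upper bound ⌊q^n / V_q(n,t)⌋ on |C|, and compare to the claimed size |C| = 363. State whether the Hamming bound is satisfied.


V_q(n, t) = 17, q^n = 6561, Hamming bound = 385, |C| = 363 ≤ bound (satisfied).

Step 1: Compute V_q(n, t) = Σ_{j=0}^1 C(n, j) (q−1)^j.
  j = 0: C(8,0)·(2)^0 = 1·1 = 1.
  j = 1: C(8,1)·(2)^1 = 8·2 = 16.
  V_q(n, t) = 1 + 16 = 17.
Step 2: q^n = 3^8 = 6561.
Step 3: Hamming bound ⌊q^n / V_q(n,t)⌋ = ⌊6561/17⌋ = 385.
Step 4: Compare |C| = 363 to 385: satisfied.
The claimed |C| lies below the Hamming bound.


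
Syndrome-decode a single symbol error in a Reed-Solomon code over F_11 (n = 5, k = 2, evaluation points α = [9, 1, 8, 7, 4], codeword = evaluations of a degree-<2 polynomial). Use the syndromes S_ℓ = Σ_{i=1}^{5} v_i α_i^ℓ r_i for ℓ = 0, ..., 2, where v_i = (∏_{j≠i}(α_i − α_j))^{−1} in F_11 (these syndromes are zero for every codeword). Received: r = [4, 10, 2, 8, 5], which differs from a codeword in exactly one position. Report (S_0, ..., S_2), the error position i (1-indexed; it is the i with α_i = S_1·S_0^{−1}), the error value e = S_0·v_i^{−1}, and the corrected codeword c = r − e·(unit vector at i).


S = (10, 4, 6), error at position 4, error magnitude e = 8, c = [4, 10, 2, 0, 5].

Step 1: column multipliers v_i = (∏_{j≠i}(α_i − α_j))^{−1} mod 11.
  i = 1 (α = 9): (9−1)(9−8)(9−7)(9−4) = 8·1·2·5 = 80 ≡ 3, so v_1 = 3^{−1} = 4 (mod 11).
  i = 2 (α = 1): (1−9)(1−8)(1−7)(1−4) = (−8)·(−7)·(−6)·(−3) = 1008 ≡ 7, so v_2 = 7^{−1} = 8 (mod 11).
  i = 3 (α = 8): (8−9)(8−1)(8−7)(8−4) = (−1)·7·1·4 = −28 ≡ 5, so v_3 = 5^{−1} = 9 (mod 11).
  i = 4 (α = 7): (7−9)(7−1)(7−8)(7−4) = (−2)·6·(−1)·3 = 36 ≡ 3, so v_4 = 3^{−1} = 4 (mod 11).
  i = 5 (α = 4): (4−9)(4−1)(4−8)(4−7) = (−5)·3·(−4)·(−3) = −180 ≡ 7, so v_5 = 7^{−1} = 8 (mod 11).
  v = [4, 8, 9, 4, 8].
Step 2: syndromes of r = [4, 10, 2, 8, 5] (all sums mod 11).
  S_0 = Σ v_i r_i = 4·4 + 8·10 + 9·2 + 4·8 + 8·5 = 186 ≡ 10.
  S_1 = Σ v_i α_i r_i = 4·9·4 + 8·1·10 + 9·8·2 + 4·7·8 + 8·4·5 = 752 ≡ 4.
  α_i^2 mod 11 = [4, 1, 9, 5, 5].
  S_2 = Σ v_i α_i^2 r_i = 4·4·4 + 8·1·10 + 9·9·2 + 4·5·8 + 8·5·5 = 666 ≡ 6.
  S = (10, 4, 6) ≠ 0, so r is not a codeword (an error is present).
Step 3: locate the error. For a single error e at position i, S_ℓ = v_i·e·α_i^ℓ, so α_err = S_1/S_0.
  S_0^{−1} = 10^{−1} = 10 (mod 11), so α_err = 4·10 = 40 ≡ 7 = α_4. Error position i = 4.
  Consistency check: S_2/S_1 = 6·3 = 18 ≡ 7 = α_err ✓ (single-error assumption holds).
Step 4: error magnitude e = S_0/v_4 = S_0·∏_{j≠4}(α_4 − α_j) = 10·3 = 30 ≡ 8 (mod 11).
Step 5: correct position 4: c_4 = r_4 − e = 8 − 8 ≡ 0 (mod 11). Hence c = [4, 10, 2, 0, 5].
  Check: interpolating c through the α_i gives m(x) = 8 + 2·x (degree < 2) with m(α_i) = c_i for every i, so c is indeed a codeword.


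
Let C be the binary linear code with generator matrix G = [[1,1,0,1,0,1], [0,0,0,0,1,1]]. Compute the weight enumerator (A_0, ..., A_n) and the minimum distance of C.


Weight distribution: A_0 = 1, A_2 = 1, A_4 = 2. Minimum distance d = 2.

Enumerate all 2^2 = 4 messages m ∈ F_2^2.
For each, compute codeword c = mG in F_2^6, then tally its weight.
  m = 00 → c = 000000, weight = 0.
  m = 10 → c = 110101, weight = 4.
  m = 01 → c = 000011, weight = 2.
  m = 11 → c = 110110, weight = 4.
Tally weights:
  weight 0: 1 codewords.
  weight 2: 1 codewords.
  weight 4: 2 codewords.
Minimum distance d = smallest w > 0 with A_w > 0 = 2.
Sanity: Σ A_w = 4 = 2^2 = 4 ✓.


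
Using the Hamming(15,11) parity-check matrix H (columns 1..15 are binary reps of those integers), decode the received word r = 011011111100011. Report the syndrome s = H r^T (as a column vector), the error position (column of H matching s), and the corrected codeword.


s = (1, 1, 1, 1)^T, error position = 15, corrected codeword c = 011011111100010

Compute s = H r^T mod 2 one row at a time:
  s_1 = 1 + 1 + 1 + 0 + 0 + 0 + 1 + 1 = 5 ≡ 1 (mod 2).
  s_2 = 0 + 1 + 1 + 1 + 0 + 0 + 1 + 1 = 5 ≡ 1 (mod 2).
  s_3 = 1 + 1 + 1 + 1 + 1 + 0 + 1 + 1 = 7 ≡ 1 (mod 2).
  s_4 = 0 + 1 + 1 + 1 + 1 + 0 + 0 + 1 = 5 ≡ 1 (mod 2).
s = (1, 1, 1, 1)^T — this equals column 15 of H (binary 1111), so error is at position 15.
Correct: flip bit 15 of r = 011011111100011 to get c = 011011111100010.


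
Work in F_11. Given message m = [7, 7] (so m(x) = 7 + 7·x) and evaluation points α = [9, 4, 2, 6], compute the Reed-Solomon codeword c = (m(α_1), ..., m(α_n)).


c = [4, 2, 10, 5]

Message polynomial: m(x) = 7 + 7·x (mod 11).
For each evaluation point α_i, compute m(α_i) mod 11:
  α_1 = 9: Horner steps 7 → 4, so m(9) = 4.
  α_2 = 4: Horner steps 7 → 2, so m(4) = 2.
  α_3 = 2: Horner steps 7 → 10, so m(2) = 10.
  α_4 = 6: Horner steps 7 → 5, so m(6) = 5.
Codeword c = [4, 2, 10, 5] ∈ F_11^4.


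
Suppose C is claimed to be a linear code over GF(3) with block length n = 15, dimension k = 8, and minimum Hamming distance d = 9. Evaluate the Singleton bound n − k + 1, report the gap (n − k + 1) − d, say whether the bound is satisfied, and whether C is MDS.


Singleton RHS = n − k + 1 = 8, slack = -1, bound violated (no such code; not MDS).

Singleton bound: d ≤ n − k + 1.
Here n = 15, k = 8, so n − k + 1 = 8.
Given d = 9, check d ≤ 8: NO.
Slack = (n − k + 1) − d = -1.
The slack is negative: d = 9 exceeds n − k + 1 = 8 by 1, so the Singleton bound is violated and no linear [15, 8, 9]_3 code can exist. In particular it is not MDS (MDS requires d = n − k + 1 exactly).
Description: the claimed parameters are [15, 8, 9]_3; such a code would be impossible (violates the Singleton bound).


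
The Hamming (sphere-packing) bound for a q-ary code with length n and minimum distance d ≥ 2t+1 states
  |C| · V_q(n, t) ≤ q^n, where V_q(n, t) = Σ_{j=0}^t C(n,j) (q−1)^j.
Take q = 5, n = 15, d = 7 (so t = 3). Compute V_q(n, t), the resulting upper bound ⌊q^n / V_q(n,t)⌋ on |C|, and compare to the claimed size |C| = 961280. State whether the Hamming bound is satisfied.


V_q(n, t) = 30861, q^n = 30517578125, Hamming bound = 988871, |C| = 961280 ≤ bound (satisfied).

Step 1: Compute V_q(n, t) = Σ_{j=0}^3 C(n, j) (q−1)^j.
  j = 0: C(15,0)·(4)^0 = 1·1 = 1.
  j = 1: C(15,1)·(4)^1 = 15·4 = 60.
  j = 2: C(15,2)·(4)^2 = 105·16 = 1680.
  j = 3: C(15,3)·(4)^3 = 455·64 = 29120.
  V_q(n, t) = 1 + 60 + 1680 + 29120 = 30861.
Step 2: q^n = 5^15 = 30517578125.
Step 3: Hamming bound ⌊q^n / V_q(n,t)⌋ = ⌊30517578125/30861⌋ = 988871.
Step 4: Compare |C| = 961280 to 988871: satisfied.
The claimed |C| lies below the Hamming bound.


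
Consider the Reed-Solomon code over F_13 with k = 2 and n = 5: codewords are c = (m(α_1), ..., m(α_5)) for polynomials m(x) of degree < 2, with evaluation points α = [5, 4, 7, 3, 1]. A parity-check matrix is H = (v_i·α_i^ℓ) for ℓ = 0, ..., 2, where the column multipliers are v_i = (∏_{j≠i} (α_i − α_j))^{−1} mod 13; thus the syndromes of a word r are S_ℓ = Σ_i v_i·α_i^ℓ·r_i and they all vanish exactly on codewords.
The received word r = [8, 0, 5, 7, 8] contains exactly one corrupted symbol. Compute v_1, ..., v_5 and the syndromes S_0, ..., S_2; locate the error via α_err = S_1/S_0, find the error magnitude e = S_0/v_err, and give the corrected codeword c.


S = (8, 1, 5), error at position 1, error magnitude e = 2, c = [6, 0, 5, 7, 8].

Step 1: column multipliers v_i = (∏_{j≠i}(α_i − α_j))^{−1} mod 13.
  i = 1 (α = 5): (5−4)(5−7)(5−3)(5−1) = 1·(−2)·2·4 = −16 ≡ 10, so v_1 = 10^{−1} = 4 (mod 13).
  i = 2 (α = 4): (4−5)(4−7)(4−3)(4−1) = (−1)·(−3)·1·3 = 9 ≡ 9, so v_2 = 9^{−1} = 3 (mod 13).
  i = 3 (α = 7): (7−5)(7−4)(7−3)(7−1) = 2·3·4·6 = 144 ≡ 1, so v_3 = 1^{−1} = 1 (mod 13).
  i = 4 (α = 3): (3−5)(3−4)(3−7)(3−1) = (−2)·(−1)·(−4)·2 = −16 ≡ 10, so v_4 = 10^{−1} = 4 (mod 13).
  i = 5 (α = 1): (1−5)(1−4)(1−7)(1−3) = (−4)·(−3)·(−6)·(−2) = 144 ≡ 1, so v_5 = 1^{−1} = 1 (mod 13).
  v = [4, 3, 1, 4, 1].
Step 2: syndromes of r = [8, 0, 5, 7, 8] (all sums mod 13).
  S_0 = Σ v_i r_i = 4·8 + 3·0 + 1·5 + 4·7 + 1·8 = 73 ≡ 8.
  S_1 = Σ v_i α_i r_i = 4·5·8 + 3·4·0 + 1·7·5 + 4·3·7 + 1·1·8 = 287 ≡ 1.
  α_i^2 mod 13 = [12, 3, 10, 9, 1].
  S_2 = Σ v_i α_i^2 r_i = 4·12·8 + 3·3·0 + 1·10·5 + 4·9·7 + 1·1·8 = 694 ≡ 5.
  S = (8, 1, 5) ≠ 0, so r is not a codeword (an error is present).
Step 3: locate the error. For a single error e at position i, S_ℓ = v_i·e·α_i^ℓ, so α_err = S_1/S_0.
  S_0^{−1} = 8^{−1} = 5 (mod 13), so α_err = 1·5 = 5 ≡ 5 = α_1. Error position i = 1.
  Consistency check: S_2/S_1 = 5·1 = 5 ≡ 5 = α_err ✓ (single-error assumption holds).
Step 4: error magnitude e = S_0/v_1 = S_0·∏_{j≠1}(α_1 − α_j) = 8·10 = 80 ≡ 2 (mod 13).
Step 5: correct position 1: c_1 = r_1 − e = 8 − 2 ≡ 6 (mod 13). Hence c = [6, 0, 5, 7, 8].
  Check: interpolating c through the α_i gives m(x) = 2 + 6·x (degree < 2) with m(α_i) = c_i for every i, so c is indeed a codeword.


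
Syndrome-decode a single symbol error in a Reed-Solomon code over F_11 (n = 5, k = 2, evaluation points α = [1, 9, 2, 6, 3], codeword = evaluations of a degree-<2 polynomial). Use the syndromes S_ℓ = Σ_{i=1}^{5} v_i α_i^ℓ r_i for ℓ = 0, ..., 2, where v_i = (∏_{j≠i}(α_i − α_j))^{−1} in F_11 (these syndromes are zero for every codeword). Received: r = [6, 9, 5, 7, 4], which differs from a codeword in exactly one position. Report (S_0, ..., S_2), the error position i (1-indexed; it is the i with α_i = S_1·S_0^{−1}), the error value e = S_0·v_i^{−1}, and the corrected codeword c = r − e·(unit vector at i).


S = (4, 2, 1), error at position 4, error magnitude e = 6, c = [6, 9, 5, 1, 4].

Step 1: column multipliers v_i = (∏_{j≠i}(α_i − α_j))^{−1} mod 11.
  i = 1 (α = 1): (1−9)(1−2)(1−6)(1−3) = (−8)·(−1)·(−5)·(−2) = 80 ≡ 3, so v_1 = 3^{−1} = 4 (mod 11).
  i = 2 (α = 9): (9−1)(9−2)(9−6)(9−3) = 8·7·3·6 = 1008 ≡ 7, so v_2 = 7^{−1} = 8 (mod 11).
  i = 3 (α = 2): (2−1)(2−9)(2−6)(2−3) = 1·(−7)·(−4)·(−1) = −28 ≡ 5, so v_3 = 5^{−1} = 9 (mod 11).
  i = 4 (α = 6): (6−1)(6−9)(6−2)(6−3) = 5·(−3)·4·3 = −180 ≡ 7, so v_4 = 7^{−1} = 8 (mod 11).
  i = 5 (α = 3): (3−1)(3−9)(3−2)(3−6) = 2·(−6)·1·(−3) = 36 ≡ 3, so v_5 = 3^{−1} = 4 (mod 11).
  v = [4, 8, 9, 8, 4].
Step 2: syndromes of r = [6, 9, 5, 7, 4] (all sums mod 11).
  S_0 = Σ v_i r_i = 4·6 + 8·9 + 9·5 + 8·7 + 4·4 = 213 ≡ 4.
  S_1 = Σ v_i α_i r_i = 4·1·6 + 8·9·9 + 9·2·5 + 8·6·7 + 4·3·4 = 1146 ≡ 2.
  α_i^2 mod 11 = [1, 4, 4, 3, 9].
  S_2 = Σ v_i α_i^2 r_i = 4·1·6 + 8·4·9 + 9·4·5 + 8·3·7 + 4·9·4 = 804 ≡ 1.
  S = (4, 2, 1) ≠ 0, so r is not a codeword (an error is present).
Step 3: locate the error. For a single error e at position i, S_ℓ = v_i·e·α_i^ℓ, so α_err = S_1/S_0.
  S_0^{−1} = 4^{−1} = 3 (mod 11), so α_err = 2·3 = 6 ≡ 6 = α_4. Error position i = 4.
  Consistency check: S_2/S_1 = 1·6 = 6 ≡ 6 = α_err ✓ (single-error assumption holds).
Step 4: error magnitude e = S_0/v_4 = S_0·∏_{j≠4}(α_4 − α_j) = 4·7 = 28 ≡ 6 (mod 11).
Step 5: correct position 4: c_4 = r_4 − e = 7 − 6 ≡ 1 (mod 11). Hence c = [6, 9, 5, 1, 4].
  Check: interpolating c through the α_i gives m(x) = 7 + 10·x (degree < 2) with m(α_i) = c_i for every i, so c is indeed a codeword.


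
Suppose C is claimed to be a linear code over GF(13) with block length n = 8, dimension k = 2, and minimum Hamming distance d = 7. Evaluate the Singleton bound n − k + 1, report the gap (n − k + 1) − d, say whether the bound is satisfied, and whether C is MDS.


Singleton RHS = n − k + 1 = 7, slack = 0, bound satisfied, MDS.

Singleton bound: d ≤ n − k + 1.
Here n = 8, k = 2, so n − k + 1 = 7.
Given d = 7, check d ≤ 7: YES.
Slack = (n − k + 1) − d = 0.
The code is MDS (slack = 0).
Description: the claimed parameters are [8, 2, 7]_13; such a code would be MDS (meets Singleton bound).


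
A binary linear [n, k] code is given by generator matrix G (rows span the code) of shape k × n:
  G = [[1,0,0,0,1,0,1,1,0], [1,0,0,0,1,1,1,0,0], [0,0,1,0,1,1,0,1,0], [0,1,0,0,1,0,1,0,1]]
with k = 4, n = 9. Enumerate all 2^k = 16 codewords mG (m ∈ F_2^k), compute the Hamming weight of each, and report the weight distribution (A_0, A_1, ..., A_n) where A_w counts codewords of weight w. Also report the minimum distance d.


Weight distribution: A_0 = 1, A_2 = 2, A_4 = 9, A_6 = 4. Minimum distance d = 2.

Enumerate all 2^4 = 16 messages m ∈ F_2^4.
For each, compute codeword c = mG in F_2^9, then tally its weight.
  m = 0000 → c = 000000000, weight = 0.
  m = 1000 → c = 100010110, weight = 4.
  m = 0100 → c = 100011100, weight = 4.
  m = 1100 → c = 000001010, weight = 2.
  m = 0010 → c = 001011010, weight = 4.
  m = 1010 → c = 101001100, weight = 4.
  m = 0110 → c = 101000110, weight = 4.
  m = 1110 → c = 001010000, weight = 2.
  m = 0001 → c = 010010101, weight = 4.
  m = 1001 → c = 110000011, weight = 4.
  m = 0101 → c = 110001001, weight = 4.
  m = 1101 → c = 010011111, weight = 6.
  m = 0011 → c = 011001111, weight = 6.
  m = 1011 → c = 111011001, weight = 6.
  m = 0111 → c = 111010011, weight = 6.
  m = 1111 → c = 011000101, weight = 4.
Tally weights:
  weight 0: 1 codewords.
  weight 2: 2 codewords.
  weight 4: 9 codewords.
  weight 6: 4 codewords.
Minimum distance d = smallest w > 0 with A_w > 0 = 2.
Sanity: Σ A_w = 16 = 2^4 = 16 ✓.


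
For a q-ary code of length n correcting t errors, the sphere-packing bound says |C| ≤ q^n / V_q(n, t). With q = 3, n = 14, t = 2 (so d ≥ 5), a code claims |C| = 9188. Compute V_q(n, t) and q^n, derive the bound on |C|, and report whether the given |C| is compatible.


V_q(n, t) = 393, q^n = 4782969, Hamming bound = 12170, |C| = 9188 ≤ bound (satisfied).

Step 1: Compute V_q(n, t) = Σ_{j=0}^2 C(n, j) (q−1)^j.
  j = 0: C(14,0)·(2)^0 = 1·1 = 1.
  j = 1: C(14,1)·(2)^1 = 14·2 = 28.
  j = 2: C(14,2)·(2)^2 = 91·4 = 364.
  V_q(n, t) = 1 + 28 + 364 = 393.
Step 2: q^n = 3^14 = 4782969.
Step 3: Hamming bound ⌊q^n / V_q(n,t)⌋ = ⌊4782969/393⌋ = 12170.
Step 4: Compare |C| = 9188 to 12170: satisfied.
The claimed |C| lies below the Hamming bound.


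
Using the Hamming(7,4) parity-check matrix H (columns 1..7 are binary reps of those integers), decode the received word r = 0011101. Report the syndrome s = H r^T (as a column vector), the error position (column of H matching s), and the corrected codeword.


s = (1, 0, 1)^T, error position = 5, corrected codeword c = 0011001

Compute s = H r^T mod 2 one row at a time:
  s_1 = 1 + 1 + 0 + 1 = 3 ≡ 1 (mod 2).
  s_2 = 0 + 1 + 0 + 1 = 2 ≡ 0 (mod 2).
  s_3 = 0 + 1 + 1 + 1 = 3 ≡ 1 (mod 2).
s = (1, 0, 1)^T — this equals column 5 of H (binary 101), so error is at position 5.
Correct: flip bit 5 of r = 0011101 to get c = 0011001.


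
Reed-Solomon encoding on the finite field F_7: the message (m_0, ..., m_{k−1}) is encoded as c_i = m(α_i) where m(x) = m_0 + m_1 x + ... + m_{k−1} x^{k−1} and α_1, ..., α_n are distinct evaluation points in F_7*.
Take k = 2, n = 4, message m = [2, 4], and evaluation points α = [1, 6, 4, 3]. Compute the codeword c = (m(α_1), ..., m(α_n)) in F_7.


c = [6, 5, 4, 0]

Message polynomial: m(x) = 2 + 4·x (mod 7).
For each evaluation point α_i, compute m(α_i) mod 7:
  α_1 = 1: Horner steps 4 → 6, so m(1) = 6.
  α_2 = 6: Horner steps 4 → 5, so m(6) = 5.
  α_3 = 4: Horner steps 4 → 4, so m(4) = 4.
  α_4 = 3: Horner steps 4 → 0, so m(3) = 0.
Codeword c = [6, 5, 4, 0] ∈ F_7^4.
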